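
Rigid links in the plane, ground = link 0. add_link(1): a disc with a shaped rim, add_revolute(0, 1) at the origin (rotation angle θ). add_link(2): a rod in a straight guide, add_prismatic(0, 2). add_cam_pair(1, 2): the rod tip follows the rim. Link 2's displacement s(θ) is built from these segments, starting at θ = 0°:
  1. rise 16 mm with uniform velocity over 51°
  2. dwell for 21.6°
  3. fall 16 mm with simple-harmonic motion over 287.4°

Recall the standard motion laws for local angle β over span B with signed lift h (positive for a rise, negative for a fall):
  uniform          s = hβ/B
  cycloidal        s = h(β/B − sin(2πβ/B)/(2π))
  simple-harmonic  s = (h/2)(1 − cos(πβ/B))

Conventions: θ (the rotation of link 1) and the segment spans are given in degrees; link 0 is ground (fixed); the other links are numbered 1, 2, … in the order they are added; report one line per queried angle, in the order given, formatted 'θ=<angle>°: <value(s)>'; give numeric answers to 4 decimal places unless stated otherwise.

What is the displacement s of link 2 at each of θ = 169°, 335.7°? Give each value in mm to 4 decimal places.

segment 1 (0° to 51°, uniform, h = 16) is passed completely: s = 0.0000 + (16) = 16.0000
segment 2 (51° to 72.6°, dwell): s unchanged at 16.0000
θ = 169° falls in segment 3 (72.6° to 360°, simple-harmonic, h = -16): β = 169 − 72.6 = 96.4°, B = 287.4°; Δs = -16/2·(1 − cos(π·0.3354)) = -4.0455; s = 16.0000 − 4.0455 = 11.9545
θ = 335.7° falls in segment 3 (72.6° to 360°, simple-harmonic, h = -16): β = 335.7 − 72.6 = 263.1°, B = 287.4°; Δs = -16/2·(1 − cos(π·0.9154)) = -15.7194; s = 16.0000 − 15.7194 = 0.2806

θ=169°: 11.9545
θ=335.7°: 0.2806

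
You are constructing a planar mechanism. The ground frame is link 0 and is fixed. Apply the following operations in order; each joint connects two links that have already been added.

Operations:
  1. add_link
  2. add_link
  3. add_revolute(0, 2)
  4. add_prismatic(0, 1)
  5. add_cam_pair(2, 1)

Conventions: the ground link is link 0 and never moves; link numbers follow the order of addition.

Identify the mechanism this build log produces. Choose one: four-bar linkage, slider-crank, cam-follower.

links: 3 (incl. ground); joints: 1 revolute, 1 prismatic, 1 higher (cam) pair, forming one closed loop
3 links, revolute + prismatic + higher pair in one loop → cam-follower

cam-follower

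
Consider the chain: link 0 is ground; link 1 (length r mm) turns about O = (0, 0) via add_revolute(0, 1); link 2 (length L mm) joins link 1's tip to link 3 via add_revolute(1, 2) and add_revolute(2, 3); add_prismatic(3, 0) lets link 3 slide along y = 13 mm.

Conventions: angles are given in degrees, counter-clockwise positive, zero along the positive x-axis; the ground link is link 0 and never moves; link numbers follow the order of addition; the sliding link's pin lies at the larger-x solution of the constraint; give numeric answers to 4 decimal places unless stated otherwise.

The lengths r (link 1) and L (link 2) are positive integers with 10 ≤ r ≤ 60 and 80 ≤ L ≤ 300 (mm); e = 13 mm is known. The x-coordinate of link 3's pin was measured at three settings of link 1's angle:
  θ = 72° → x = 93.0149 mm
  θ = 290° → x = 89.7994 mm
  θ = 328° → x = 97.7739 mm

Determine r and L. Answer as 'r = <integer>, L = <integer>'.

constraint per measurement: (x − r cos θ)² + (r sin θ − e)² = L²
subtracting the θ₁ and θ₂ equations cancels the r² and L² terms:
r = (x₁² − x₂²) / (2[(x₁cos θ₁ + e sin θ₁) − (x₂cos θ₂ + e sin θ₂)]) = 12.9997 → r = 13
L² = (x₁ − r cos θ₁)² + (r sin θ₁ − e)² = 7920.9917 → L = 89.0000 → L = 89
check at θ₃=328°: x = 97.7739 (printed 97.7739) ✓

r = 13, L = 89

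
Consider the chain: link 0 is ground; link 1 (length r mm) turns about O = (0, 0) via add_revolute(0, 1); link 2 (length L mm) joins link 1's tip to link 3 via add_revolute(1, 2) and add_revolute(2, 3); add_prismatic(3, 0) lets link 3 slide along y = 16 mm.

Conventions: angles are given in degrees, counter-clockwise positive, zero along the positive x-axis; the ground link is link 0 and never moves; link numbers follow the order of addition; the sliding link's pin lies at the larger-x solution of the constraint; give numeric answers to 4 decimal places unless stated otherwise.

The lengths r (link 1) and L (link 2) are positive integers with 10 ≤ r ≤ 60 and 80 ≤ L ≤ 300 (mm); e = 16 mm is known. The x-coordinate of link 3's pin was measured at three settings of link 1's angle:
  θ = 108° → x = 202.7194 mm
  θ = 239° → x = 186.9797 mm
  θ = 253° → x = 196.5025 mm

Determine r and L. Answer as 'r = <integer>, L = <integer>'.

constraint per measurement: (x − r cos θ)² + (r sin θ − e)² = L²
subtracting the θ₁ and θ₂ equations cancels the r² and L² terms:
r = (x₁² − x₂²) / (2[(x₁cos θ₁ + e sin θ₁) − (x₂cos θ₂ + e sin θ₂)]) = 48.9998 → r = 49
L² = (x₁ − r cos θ₁)² + (r sin θ₁ − e)² = 48399.9850 → L = 220.0000 → L = 220
check at θ₃=253°: x = 196.5025 (printed 196.5025) ✓

r = 49, L = 220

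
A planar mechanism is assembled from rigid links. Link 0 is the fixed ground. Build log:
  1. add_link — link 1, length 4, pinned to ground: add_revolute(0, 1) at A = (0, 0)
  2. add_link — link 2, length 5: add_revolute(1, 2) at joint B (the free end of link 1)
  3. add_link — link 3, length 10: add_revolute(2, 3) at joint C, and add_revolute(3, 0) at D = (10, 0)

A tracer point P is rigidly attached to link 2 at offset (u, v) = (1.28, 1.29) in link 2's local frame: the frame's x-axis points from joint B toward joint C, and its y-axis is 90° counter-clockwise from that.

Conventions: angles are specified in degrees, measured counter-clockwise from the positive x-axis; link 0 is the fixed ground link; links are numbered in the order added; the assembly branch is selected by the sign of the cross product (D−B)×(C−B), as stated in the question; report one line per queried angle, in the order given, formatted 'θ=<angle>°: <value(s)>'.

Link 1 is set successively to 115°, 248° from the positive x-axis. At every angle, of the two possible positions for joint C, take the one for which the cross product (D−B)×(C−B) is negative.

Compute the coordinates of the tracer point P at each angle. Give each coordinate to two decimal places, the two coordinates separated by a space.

A=(0,0), D=(10.00,0)
θ=115°: B = A + 4.00·(cos115°, sin115°) = (-1.6905, 3.6252)
θ=115°: |BD| = 12.2397
θ=115°: circle(B,5.00) ∩ circle(D,10.00): a=3.0560, h=3.9574
θ=115°:   candidates: C₊=(2.4005,6.4999) cross=48.437; C₋=(0.0563,-1.0597) cross=-48.437
θ=115°:   branch - wants cross < 0 → take C=(0.0563,-1.0597) (cross=-48.437)
θ=115°: ex = (C−B)/|BC| = (0.3494,-0.9370); ey = (0.9370,0.3494)
θ=115°: P = B + 1.28·ex + 1.29·ey = (-0.0346,2.8766)
θ=248°: B = A + 4.00·(cos248°, sin248°) = (-1.4984, -3.7087)
θ=248°: |BD| = 12.0817
θ=248°: circle(B,5.00) ∩ circle(D,10.00): a=2.9370, h=4.0465
θ=248°:   candidates: C₊=(0.0546,1.0439) cross=48.888; C₋=(2.5389,-6.6583) cross=-48.888
θ=248°:   branch - wants cross < 0 → take C=(2.5389,-6.6583) (cross=-48.888)
θ=248°: ex = (C−B)/|BC| = (0.8075,-0.5899); ey = (0.5899,0.8075)
θ=248°: P = B + 1.28·ex + 1.29·ey = (0.2961,-3.4222)

θ=115°: -0.03 2.88
θ=248°: 0.30 -3.42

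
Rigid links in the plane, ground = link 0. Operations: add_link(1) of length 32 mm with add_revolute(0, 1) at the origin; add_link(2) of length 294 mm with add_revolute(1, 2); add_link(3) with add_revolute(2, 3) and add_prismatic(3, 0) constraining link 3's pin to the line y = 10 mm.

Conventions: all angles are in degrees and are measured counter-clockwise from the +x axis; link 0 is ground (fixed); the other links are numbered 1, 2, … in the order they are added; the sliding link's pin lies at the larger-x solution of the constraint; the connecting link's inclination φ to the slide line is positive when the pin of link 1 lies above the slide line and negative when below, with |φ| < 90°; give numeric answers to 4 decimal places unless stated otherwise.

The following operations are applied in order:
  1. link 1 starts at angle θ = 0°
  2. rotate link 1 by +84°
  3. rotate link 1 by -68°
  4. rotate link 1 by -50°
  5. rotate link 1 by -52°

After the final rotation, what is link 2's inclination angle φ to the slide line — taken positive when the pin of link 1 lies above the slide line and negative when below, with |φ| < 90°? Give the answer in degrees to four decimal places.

geometry: r = 32 mm, L = 294 mm, e = 10 mm; θ starts at 0°
rotate link 1 by +84°: θ ← 0° +84° = 84°
rotate link 1 by -68°: θ ← 84° -68° = 16°
rotate link 1 by -50°: θ ← 16° -50° = -34°
rotate link 1 by -52°: θ ← -34° -52° = -86°
h = r sin θ − e = -31.922050 − 10 = -41.922050
sin φ = h / L = -41.922050 / 294 = -0.14259201
φ = arcsin(-0.14259201) = -8.197862°

-8.1979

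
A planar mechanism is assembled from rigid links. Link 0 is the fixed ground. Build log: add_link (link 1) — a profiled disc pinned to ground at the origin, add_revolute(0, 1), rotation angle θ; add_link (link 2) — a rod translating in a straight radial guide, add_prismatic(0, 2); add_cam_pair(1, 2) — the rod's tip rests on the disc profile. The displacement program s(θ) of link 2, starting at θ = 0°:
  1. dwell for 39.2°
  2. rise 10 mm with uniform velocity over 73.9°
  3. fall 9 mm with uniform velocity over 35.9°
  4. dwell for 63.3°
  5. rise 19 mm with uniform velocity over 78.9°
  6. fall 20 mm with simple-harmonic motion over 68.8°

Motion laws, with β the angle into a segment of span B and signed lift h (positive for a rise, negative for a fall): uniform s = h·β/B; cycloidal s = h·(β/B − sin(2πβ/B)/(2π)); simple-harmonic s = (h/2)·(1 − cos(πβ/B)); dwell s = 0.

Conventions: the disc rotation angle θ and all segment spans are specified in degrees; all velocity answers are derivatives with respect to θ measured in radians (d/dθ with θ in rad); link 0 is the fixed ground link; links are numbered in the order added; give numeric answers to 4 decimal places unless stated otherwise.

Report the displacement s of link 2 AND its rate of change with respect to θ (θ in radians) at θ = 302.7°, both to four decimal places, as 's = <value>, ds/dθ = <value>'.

seg 1 [0°–39.2°] dwell: s stays 0.0000
seg 2 [39.2°–113.1°] uniform, h=10: full span → s += 10 → s = 10.0000
seg 3 [113.1°–149°] uniform, h=-9: full span → s += -9 → s = 1.0000
seg 4 [149°–212.3°] dwell: s stays 1.0000
seg 5 [212.3°–291.2°] uniform, h=19: full span → s += 19 → s = 20.0000
seg 6 [291.2°–360°] simple-harmonic, h=-20: θ=302.7° here. β=11.5, B=68.8. -20/2·(1 − cos(π·0.1672)) = -1.3474 → s = 18.6526
velocity in seg [291.2°–360°] (simple-harmonic), θ in radians: β = 11.5° = 0.2007 rad, B = 68.8° = 1.2008 rad; ds/dθ = (πh/(2B)) sin(πβ/B) = (π·(-20)/(2·1.2008)) sin(π·0.1672) = -13.115867 mm/rad

s = 18.6526, ds/dθ = -13.1159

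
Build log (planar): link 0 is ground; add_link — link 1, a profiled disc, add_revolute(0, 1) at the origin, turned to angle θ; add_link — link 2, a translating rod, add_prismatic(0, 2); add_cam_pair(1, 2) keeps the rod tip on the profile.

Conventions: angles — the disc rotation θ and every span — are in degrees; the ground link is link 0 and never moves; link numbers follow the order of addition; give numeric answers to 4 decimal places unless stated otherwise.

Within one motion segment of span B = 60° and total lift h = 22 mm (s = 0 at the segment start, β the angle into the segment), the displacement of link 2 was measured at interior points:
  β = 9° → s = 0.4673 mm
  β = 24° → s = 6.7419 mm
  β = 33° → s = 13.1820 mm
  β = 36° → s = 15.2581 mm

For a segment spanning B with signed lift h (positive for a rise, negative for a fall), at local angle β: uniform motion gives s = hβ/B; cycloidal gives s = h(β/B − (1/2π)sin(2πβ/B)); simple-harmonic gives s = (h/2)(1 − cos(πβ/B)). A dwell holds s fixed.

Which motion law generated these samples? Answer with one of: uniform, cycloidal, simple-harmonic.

candidates at β/B = r: uniform s = h·r (linear in β); cycloidal s = h·(r − sin(2πr)/(2π)); simple-harmonic s = (h/2)(1 − cos(πr))
β=9°: printed 0.4673 | uniform 3.3000, cycloidal 0.4673, simple-harmonic 1.1989
β=24°: printed 6.7419 | uniform 8.8000, cycloidal 6.7419, simple-harmonic 7.6008
β=33°: printed 13.1820 | uniform 12.1000, cycloidal 13.1820, simple-harmonic 12.7208
β=36°: printed 15.2581 | uniform 13.2000, cycloidal 15.2581, simple-harmonic 14.3992
only one law matches every sample → cycloidal

cycloidal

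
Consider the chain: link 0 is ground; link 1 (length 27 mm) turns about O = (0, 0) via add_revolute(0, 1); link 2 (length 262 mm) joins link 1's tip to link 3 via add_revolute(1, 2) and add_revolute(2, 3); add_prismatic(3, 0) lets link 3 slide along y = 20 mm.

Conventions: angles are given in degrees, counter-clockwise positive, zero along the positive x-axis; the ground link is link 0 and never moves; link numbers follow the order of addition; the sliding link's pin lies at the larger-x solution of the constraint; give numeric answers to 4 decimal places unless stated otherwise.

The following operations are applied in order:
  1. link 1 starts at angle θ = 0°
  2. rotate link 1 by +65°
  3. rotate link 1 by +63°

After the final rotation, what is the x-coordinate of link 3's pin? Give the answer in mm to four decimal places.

geometry: r = 27 mm, L = 262 mm, e = 20 mm; θ starts at 0°
rotate link 1 by +65°: θ ← 0° +65° = 65°
rotate link 1 by +63°: θ ← 65° +63° = 128°
crank pin P = (r cos θ, r sin θ) = (-16.622860, 21.276290)
h = r sin θ − e = 21.276290 − 20 = 1.276290
x = r cos θ + √(L² − h²) = -16.622860 + 261.996891 = 245.374032

245.3740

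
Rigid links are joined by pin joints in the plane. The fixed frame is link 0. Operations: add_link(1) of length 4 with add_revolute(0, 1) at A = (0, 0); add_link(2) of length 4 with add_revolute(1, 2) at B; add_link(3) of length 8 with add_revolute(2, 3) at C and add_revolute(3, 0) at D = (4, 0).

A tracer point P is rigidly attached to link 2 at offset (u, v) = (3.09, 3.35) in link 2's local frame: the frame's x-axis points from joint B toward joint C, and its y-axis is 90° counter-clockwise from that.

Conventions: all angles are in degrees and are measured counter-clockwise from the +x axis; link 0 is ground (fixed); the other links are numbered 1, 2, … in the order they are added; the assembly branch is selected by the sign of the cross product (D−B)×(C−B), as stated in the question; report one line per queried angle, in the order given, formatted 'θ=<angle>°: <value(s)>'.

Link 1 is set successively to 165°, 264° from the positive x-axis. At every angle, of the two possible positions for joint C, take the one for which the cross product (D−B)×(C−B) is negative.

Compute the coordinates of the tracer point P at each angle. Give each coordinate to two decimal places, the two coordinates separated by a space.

A=(0,0), D=(4.00,0)
θ=165°: B = A + 4.00·(cos165°, sin165°) = (-3.8637, 1.0353)
θ=165°: |BD| = 7.9316
θ=165°: circle(B,4.00) ∩ circle(D,8.00): a=0.9399, h=3.8880
θ=165°:   candidates: C₊=(-2.4244,4.7673) cross=30.838; C₋=(-3.4393,-2.9421) cross=-30.838
θ=165°:   branch - wants cross < 0 → take C=(-3.4393,-2.9421) (cross=-30.838)
θ=165°: ex = (C−B)/|BC| = (0.1061,-0.9944); ey = (0.9944,0.1061)
θ=165°: P = B + 3.09·ex + 3.35·ey = (-0.2048,-1.6819)
θ=264°: B = A + 4.00·(cos264°, sin264°) = (-0.4181, -3.9781)
θ=264°: |BD| = 5.9452
θ=264°: circle(B,4.00) ∩ circle(D,8.00): a=-1.0643, h=3.8558
θ=264°:   candidates: C₊=(-3.7891,-1.8248) cross=22.923; C₋=(1.3710,-7.5557) cross=-22.923
θ=264°:   branch - wants cross < 0 → take C=(1.3710,-7.5557) (cross=-22.923)
θ=264°: ex = (C−B)/|BC| = (0.4473,-0.8944); ey = (0.8944,0.4473)
θ=264°: P = B + 3.09·ex + 3.35·ey = (3.9602,-5.2434)

θ=165°: -0.20 -1.68
θ=264°: 3.96 -5.24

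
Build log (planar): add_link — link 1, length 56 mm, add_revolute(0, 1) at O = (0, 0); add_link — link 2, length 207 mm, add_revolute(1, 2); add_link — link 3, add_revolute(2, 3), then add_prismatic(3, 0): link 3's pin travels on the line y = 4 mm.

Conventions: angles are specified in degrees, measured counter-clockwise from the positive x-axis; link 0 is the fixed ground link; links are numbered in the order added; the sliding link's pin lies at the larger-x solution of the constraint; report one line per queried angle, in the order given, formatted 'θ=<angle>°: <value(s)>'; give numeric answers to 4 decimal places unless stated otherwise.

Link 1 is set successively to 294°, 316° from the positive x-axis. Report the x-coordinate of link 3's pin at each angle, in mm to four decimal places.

geometry: r = 56 mm, L = 207 mm, e = 4 mm
θ=294°: crank pin P = (r cos θ, r sin θ) = (22.777252, -51.158546)
θ=294°: h = r sin θ − e = -51.158546 − 4 = -55.158546
θ=294°: x = r cos θ + √(L² − h²) = 22.777252 + 199.515751 = 222.293003
θ=316°: crank pin P = (r cos θ, r sin θ) = (40.283029, -38.900869)
θ=316°: h = r sin θ − e = -38.900869 − 4 = -42.900869
θ=316°: x = r cos θ + √(L² − h²) = 40.283029 + 202.505594 = 242.788622

θ=294°: 222.2930
θ=316°: 242.7886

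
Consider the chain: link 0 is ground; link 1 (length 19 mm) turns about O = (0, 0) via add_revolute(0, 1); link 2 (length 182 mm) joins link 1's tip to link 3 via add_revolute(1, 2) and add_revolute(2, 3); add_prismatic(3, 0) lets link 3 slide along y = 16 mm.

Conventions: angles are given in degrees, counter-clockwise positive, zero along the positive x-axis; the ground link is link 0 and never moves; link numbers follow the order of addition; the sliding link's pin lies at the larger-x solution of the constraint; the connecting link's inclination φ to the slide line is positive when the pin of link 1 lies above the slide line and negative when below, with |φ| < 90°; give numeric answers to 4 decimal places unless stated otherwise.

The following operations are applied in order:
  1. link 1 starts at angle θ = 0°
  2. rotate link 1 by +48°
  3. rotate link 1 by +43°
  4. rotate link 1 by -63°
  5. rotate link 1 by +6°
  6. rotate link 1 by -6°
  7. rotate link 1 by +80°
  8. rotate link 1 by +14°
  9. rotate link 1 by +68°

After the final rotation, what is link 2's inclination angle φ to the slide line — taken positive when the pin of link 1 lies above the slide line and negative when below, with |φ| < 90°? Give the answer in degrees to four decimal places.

geometry: r = 19 mm, L = 182 mm, e = 16 mm; θ starts at 0°
rotate link 1 by +48°: θ ← 0° +48° = 48°
rotate link 1 by +43°: θ ← 48° +43° = 91°
rotate link 1 by -63°: θ ← 91° -63° = 28°
rotate link 1 by +6°: θ ← 28° +6° = 34°
rotate link 1 by -6°: θ ← 34° -6° = 28°
rotate link 1 by +80°: θ ← 28° +80° = 108°
rotate link 1 by +14°: θ ← 108° +14° = 122°
rotate link 1 by +68°: θ ← 122° +68° = 190°
h = r sin θ − e = -3.299315 − 16 = -19.299315
sin φ = h / L = -19.299315 / 182 = -0.10604019
φ = arcsin(-0.10604019) = -6.087100°

-6.0871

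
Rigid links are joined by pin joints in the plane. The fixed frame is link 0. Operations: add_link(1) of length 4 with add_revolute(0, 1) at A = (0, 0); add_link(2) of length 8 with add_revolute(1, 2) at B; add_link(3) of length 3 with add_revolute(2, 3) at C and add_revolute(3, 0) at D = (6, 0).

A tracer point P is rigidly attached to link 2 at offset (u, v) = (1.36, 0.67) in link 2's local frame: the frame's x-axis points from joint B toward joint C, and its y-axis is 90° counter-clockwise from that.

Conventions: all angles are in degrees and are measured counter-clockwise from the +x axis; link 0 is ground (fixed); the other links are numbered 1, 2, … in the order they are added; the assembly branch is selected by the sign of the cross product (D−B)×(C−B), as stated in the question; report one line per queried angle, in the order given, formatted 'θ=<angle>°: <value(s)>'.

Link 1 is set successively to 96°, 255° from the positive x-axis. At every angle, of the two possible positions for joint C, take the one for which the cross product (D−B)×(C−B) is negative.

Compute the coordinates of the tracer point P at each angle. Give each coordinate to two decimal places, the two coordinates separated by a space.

A=(0,0), D=(6.00,0)
θ=96°: B = A + 4.00·(cos96°, sin96°) = (-0.4181, 3.9781)
θ=96°: |BD| = 7.5510
θ=96°: circle(B,8.00) ∩ circle(D,3.00): a=7.4174, h=2.9970
θ=96°:   candidates: C₊=(7.4654,2.6178) cross=22.630; C₋=(4.3075,-2.4770) cross=-22.630
θ=96°:   branch - wants cross < 0 → take C=(4.3075,-2.4770) (cross=-22.630)
θ=96°: ex = (C−B)/|BC| = (0.5907,-0.8069); ey = (0.8069,0.5907)
θ=96°: P = B + 1.36·ex + 0.67·ey = (0.9259,3.2765)
θ=255°: B = A + 4.00·(cos255°, sin255°) = (-1.0353, -3.8637)
θ=255°: |BD| = 8.0264
θ=255°: circle(B,8.00) ∩ circle(D,3.00): a=7.4394, h=2.9420
θ=255°:   candidates: C₊=(4.0693,2.2961) cross=23.614; C₋=(6.9017,-2.8613) cross=-23.614
θ=255°:   branch - wants cross < 0 → take C=(6.9017,-2.8613) (cross=-23.614)
θ=255°: ex = (C−B)/|BC| = (0.9921,0.1253); ey = (-0.1253,0.9921)
θ=255°: P = B + 1.36·ex + 0.67·ey = (0.2301,-3.0286)

θ=96°: 0.93 3.28
θ=255°: 0.23 -3.03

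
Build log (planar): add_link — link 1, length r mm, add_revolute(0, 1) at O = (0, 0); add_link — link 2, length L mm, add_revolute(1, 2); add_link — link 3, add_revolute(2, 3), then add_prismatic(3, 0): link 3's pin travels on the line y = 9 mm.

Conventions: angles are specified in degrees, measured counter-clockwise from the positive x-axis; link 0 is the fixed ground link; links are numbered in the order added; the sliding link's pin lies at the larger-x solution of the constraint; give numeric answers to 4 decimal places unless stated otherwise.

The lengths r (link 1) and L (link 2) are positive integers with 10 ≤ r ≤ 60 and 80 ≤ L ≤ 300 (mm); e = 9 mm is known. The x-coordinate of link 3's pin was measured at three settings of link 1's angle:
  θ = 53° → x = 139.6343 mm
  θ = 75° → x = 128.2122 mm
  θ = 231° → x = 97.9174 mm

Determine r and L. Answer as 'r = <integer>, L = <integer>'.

constraint per measurement: (x − r cos θ)² + (r sin θ − e)² = L²
subtracting the θ₁ and θ₂ equations cancels the r² and L² terms:
r = (x₁² − x₂²) / (2[(x₁cos θ₁ + e sin θ₁) − (x₂cos θ₂ + e sin θ₂)]) = 31.0000 → r = 31
L² = (x₁ − r cos θ₁)² + (r sin θ₁ − e)² = 14883.9899 → L = 122.0000 → L = 122
check at θ₃=231°: x = 97.9174 (printed 97.9174) ✓

r = 31, L = 122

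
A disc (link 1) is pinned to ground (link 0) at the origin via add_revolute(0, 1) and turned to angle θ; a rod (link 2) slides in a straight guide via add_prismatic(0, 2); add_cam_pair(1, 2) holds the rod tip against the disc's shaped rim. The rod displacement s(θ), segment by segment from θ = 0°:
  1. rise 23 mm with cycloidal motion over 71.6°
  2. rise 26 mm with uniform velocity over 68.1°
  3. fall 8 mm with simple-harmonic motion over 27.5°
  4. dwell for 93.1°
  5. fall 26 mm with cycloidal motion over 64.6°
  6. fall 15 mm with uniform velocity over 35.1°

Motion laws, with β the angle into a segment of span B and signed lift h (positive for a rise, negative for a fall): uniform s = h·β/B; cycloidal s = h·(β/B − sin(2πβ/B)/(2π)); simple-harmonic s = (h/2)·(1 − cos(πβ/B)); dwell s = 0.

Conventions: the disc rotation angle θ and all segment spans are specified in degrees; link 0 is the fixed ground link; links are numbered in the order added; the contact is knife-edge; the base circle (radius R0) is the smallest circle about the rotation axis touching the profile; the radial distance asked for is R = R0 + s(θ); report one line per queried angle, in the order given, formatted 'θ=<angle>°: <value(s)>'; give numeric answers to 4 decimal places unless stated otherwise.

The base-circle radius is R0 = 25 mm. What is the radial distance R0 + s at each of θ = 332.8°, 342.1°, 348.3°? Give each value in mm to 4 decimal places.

segment 1 (0° to 71.6°, cycloidal, h = 23) is passed completely: s = 0.0000 + (23) = 23.0000
segment 2 (71.6° to 139.7°, uniform, h = 26) is passed completely: s = 23.0000 + (26) = 49.0000
segment 3 (139.7° to 167.2°, simple-harmonic, h = -8) is passed completely: s = 49.0000 + (-8) = 41.0000
segment 4 (167.2° to 260.3°, dwell): s unchanged at 41.0000
segment 5 (260.3° to 324.9°, cycloidal, h = -26) is passed completely: s = 41.0000 + (-26) = 15.0000
θ = 332.8° falls in segment 6 (324.9° to 360°, uniform, h = -15): β = 332.8 − 324.9 = 7.9°, B = 35.1°; Δs = -15·7.9/35.1 = -3.3761; s = 15.0000 − 3.3761 = 11.6239
θ = 342.1° falls in segment 6 (324.9° to 360°, uniform, h = -15): β = 342.1 − 324.9 = 17.2°, B = 35.1°; Δs = -15·17.2/35.1 = -7.3504; s = 15.0000 − 7.3504 = 7.6496
θ = 348.3° falls in segment 6 (324.9° to 360°, uniform, h = -15): β = 348.3 − 324.9 = 23.4°, B = 35.1°; Δs = -15·23.4/35.1 = -10.0000; s = 15.0000 − 10.0000 = 5.0000
θ=332.8°: R = R0 + s = 25 + 11.6239 = 36.6239
θ=342.1°: R = R0 + s = 25 + 7.6496 = 32.6496
θ=348.3°: R = R0 + s = 25 + 5.0000 = 30.0000

θ=332.8°: 36.6239
θ=342.1°: 32.6496
θ=348.3°: 30.0000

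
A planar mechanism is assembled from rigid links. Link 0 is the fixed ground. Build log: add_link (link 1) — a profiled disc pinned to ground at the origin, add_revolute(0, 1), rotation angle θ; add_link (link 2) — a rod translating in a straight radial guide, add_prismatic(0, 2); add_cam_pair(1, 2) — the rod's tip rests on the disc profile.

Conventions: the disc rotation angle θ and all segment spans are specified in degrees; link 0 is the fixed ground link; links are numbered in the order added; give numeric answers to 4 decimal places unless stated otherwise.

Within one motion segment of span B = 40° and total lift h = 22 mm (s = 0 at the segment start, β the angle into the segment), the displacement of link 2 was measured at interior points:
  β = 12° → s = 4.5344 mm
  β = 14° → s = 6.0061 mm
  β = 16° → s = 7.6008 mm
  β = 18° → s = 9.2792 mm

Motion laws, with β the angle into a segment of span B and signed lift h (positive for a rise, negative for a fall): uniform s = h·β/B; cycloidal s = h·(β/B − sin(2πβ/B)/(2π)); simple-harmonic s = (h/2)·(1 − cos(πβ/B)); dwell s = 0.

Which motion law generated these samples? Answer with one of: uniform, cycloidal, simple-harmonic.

candidates at β/B = r: uniform s = h·r (linear in β); cycloidal s = h·(r − sin(2πr)/(2π)); simple-harmonic s = (h/2)(1 − cos(πr))
β=12°: printed 4.5344 | uniform 6.6000, cycloidal 3.2700, simple-harmonic 4.5344
β=14°: printed 6.0061 | uniform 7.7000, cycloidal 4.8673, simple-harmonic 6.0061
β=16°: printed 7.6008 | uniform 8.8000, cycloidal 6.7419, simple-harmonic 7.6008
β=18°: printed 9.2792 | uniform 9.9000, cycloidal 8.8180, simple-harmonic 9.2792
only one law matches every sample → simple-harmonic

simple-harmonic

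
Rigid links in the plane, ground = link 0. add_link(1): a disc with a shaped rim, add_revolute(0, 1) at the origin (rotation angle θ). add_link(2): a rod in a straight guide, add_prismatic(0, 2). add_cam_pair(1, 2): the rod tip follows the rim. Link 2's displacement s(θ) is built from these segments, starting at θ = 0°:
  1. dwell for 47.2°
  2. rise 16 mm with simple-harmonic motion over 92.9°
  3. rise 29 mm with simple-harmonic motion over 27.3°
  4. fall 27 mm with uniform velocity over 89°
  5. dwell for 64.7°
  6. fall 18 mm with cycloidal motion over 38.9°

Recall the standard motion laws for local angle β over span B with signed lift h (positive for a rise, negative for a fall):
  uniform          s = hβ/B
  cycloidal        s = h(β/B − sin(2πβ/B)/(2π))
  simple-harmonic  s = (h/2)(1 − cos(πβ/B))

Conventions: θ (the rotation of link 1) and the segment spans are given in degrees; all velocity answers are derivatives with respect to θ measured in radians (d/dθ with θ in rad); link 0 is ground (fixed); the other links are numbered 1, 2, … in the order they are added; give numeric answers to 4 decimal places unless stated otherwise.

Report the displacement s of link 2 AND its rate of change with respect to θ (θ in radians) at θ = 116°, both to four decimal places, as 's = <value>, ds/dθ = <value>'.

segment 1 (0° to 47.2°, dwell): s unchanged at 0.0000
θ = 116° falls in segment 2 (47.2° to 140.1°, simple-harmonic, h = 16): β = 116 − 47.2 = 68.8°, B = 92.9°; Δs = 16/2·(1 − cos(π·0.7406)) = 13.4870; s = 0.0000 + 13.4870 = 13.4870
velocity in seg [47.2°–140.1°] (simple-harmonic), θ in radians: β = 68.8° = 1.2008 rad, B = 92.9° = 1.6214 rad; ds/dθ = (πh/(2B)) sin(πβ/B) = (π·16/(2·1.6214)) sin(π·0.7406) = 11.280011 mm/rad

s = 13.4870, ds/dθ = 11.2800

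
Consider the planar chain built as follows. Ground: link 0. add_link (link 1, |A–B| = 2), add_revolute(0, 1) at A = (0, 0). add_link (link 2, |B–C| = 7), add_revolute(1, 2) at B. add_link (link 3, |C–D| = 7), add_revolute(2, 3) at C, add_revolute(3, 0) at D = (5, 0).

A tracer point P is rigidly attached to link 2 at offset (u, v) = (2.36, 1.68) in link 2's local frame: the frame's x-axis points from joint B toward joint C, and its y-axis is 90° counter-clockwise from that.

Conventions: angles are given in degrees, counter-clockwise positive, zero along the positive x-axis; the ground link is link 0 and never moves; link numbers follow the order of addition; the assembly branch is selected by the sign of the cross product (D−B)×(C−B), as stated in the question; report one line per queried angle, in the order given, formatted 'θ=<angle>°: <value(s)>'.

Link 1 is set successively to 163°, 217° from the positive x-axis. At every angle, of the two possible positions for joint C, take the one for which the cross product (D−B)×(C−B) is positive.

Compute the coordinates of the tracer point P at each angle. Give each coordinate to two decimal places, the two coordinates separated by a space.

A=(0,0), D=(5.00,0)
θ=163°: B = A + 2.00·(cos163°, sin163°) = (-1.9126, 0.5847)
θ=163°: |BD| = 6.9373
θ=163°: circle(B,7.00) ∩ circle(D,7.00): a=3.4686, h=6.0802
θ=163°:   candidates: C₊=(2.0562,6.3509) cross=42.180; C₋=(1.0312,-5.7662) cross=-42.180
θ=163°:   branch + wants cross > 0 → take C=(2.0562,6.3509) (cross=42.180)
θ=163°: ex = (C−B)/|BC| = (0.5670,0.8237); ey = (-0.8237,0.5670)
θ=163°: P = B + 2.36·ex + 1.68·ey = (-1.9584,3.4813)
θ=217°: B = A + 2.00·(cos217°, sin217°) = (-1.5973, -1.2036)
θ=217°: |BD| = 6.7062
θ=217°: circle(B,7.00) ∩ circle(D,7.00): a=3.3531, h=6.1447
θ=217°:   candidates: C₊=(0.5985,5.4431) cross=41.207; C₋=(2.8042,-6.6467) cross=-41.207
θ=217°:   branch + wants cross > 0 → take C=(0.5985,5.4431) (cross=41.207)
θ=217°: ex = (C−B)/|BC| = (0.3137,0.9495); ey = (-0.9495,0.3137)
θ=217°: P = B + 2.36·ex + 1.68·ey = (-2.4522,1.5642)

θ=163°: -1.96 3.48
θ=217°: -2.45 1.56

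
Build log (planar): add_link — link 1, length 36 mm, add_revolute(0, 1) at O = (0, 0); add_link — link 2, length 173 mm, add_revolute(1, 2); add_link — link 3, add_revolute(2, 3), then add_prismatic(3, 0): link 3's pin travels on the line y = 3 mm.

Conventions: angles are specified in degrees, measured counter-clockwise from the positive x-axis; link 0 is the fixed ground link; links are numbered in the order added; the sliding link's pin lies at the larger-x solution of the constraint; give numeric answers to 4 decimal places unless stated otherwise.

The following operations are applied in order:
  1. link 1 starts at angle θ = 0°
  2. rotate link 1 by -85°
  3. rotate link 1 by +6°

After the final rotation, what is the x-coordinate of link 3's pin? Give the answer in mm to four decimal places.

geometry: r = 36 mm, L = 173 mm, e = 3 mm; θ starts at 0°
rotate link 1 by -85°: θ ← 0° -85° = -85°
rotate link 1 by +6°: θ ← -85° +6° = -79°
crank pin P = (r cos θ, r sin θ) = (6.869124, -35.338579)
h = r sin θ − e = -35.338579 − 3 = -38.338579
x = r cos θ + √(L² − h²) = 6.869124 + 168.698410 = 175.567533

175.5675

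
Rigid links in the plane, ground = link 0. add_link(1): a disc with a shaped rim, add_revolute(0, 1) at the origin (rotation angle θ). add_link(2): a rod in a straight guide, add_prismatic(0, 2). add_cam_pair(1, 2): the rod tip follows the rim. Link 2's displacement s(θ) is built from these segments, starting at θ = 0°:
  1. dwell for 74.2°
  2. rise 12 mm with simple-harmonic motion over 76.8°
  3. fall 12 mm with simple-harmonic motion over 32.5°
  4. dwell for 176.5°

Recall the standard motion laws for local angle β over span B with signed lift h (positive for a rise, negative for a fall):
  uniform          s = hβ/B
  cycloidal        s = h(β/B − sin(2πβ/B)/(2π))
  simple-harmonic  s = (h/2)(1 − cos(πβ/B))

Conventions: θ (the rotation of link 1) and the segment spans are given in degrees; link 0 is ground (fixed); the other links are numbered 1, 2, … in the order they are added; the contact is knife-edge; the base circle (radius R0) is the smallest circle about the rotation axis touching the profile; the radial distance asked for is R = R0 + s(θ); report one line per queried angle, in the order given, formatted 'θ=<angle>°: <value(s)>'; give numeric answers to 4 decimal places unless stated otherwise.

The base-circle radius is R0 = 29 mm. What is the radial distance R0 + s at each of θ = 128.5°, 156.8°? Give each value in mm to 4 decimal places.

segment 1 (0° to 74.2°, dwell): s unchanged at 0.0000
θ = 128.5° falls in segment 2 (74.2° to 151°, simple-harmonic, h = 12): β = 128.5 − 74.2 = 54.3°, B = 76.8°; Δs = 12/2·(1 − cos(π·0.7070)) = 9.6331; s = 0.0000 + 9.6331 = 9.6331
segment 2 (74.2° to 151°, simple-harmonic, h = 12) is passed completely: s = 0.0000 + (12) = 12.0000
θ = 156.8° falls in segment 3 (151° to 183.5°, simple-harmonic, h = -12): β = 156.8 − 151 = 5.8°, B = 32.5°; Δs = -12/2·(1 − cos(π·0.1785)) = -0.9186; s = 12.0000 − 0.9186 = 11.0814
θ=128.5°: R = R0 + s = 29 + 9.6331 = 38.6331
θ=156.8°: R = R0 + s = 29 + 11.0814 = 40.0814

θ=128.5°: 38.6331
θ=156.8°: 40.0814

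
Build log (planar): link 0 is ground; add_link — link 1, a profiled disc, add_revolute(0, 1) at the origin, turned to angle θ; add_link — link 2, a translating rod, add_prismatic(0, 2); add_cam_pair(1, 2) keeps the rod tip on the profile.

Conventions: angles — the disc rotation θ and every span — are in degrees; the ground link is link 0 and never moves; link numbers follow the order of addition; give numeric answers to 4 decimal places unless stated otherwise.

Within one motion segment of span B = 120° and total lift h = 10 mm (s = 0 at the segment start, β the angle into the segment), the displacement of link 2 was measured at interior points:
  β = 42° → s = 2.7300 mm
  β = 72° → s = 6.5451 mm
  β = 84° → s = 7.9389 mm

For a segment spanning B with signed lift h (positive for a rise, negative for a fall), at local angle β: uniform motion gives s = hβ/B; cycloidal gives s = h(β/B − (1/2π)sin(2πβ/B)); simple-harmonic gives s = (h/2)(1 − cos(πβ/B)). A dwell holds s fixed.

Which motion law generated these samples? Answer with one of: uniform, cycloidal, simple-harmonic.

candidates at β/B = r: uniform s = h·r (linear in β); cycloidal s = h·(r − sin(2πr)/(2π)); simple-harmonic s = (h/2)(1 − cos(πr))
β=42°: printed 2.7300 | uniform 3.5000, cycloidal 2.2124, simple-harmonic 2.7300
β=72°: printed 6.5451 | uniform 6.0000, cycloidal 6.9355, simple-harmonic 6.5451
β=84°: printed 7.9389 | uniform 7.0000, cycloidal 8.5137, simple-harmonic 7.9389
only one law matches every sample → simple-harmonic

simple-harmonic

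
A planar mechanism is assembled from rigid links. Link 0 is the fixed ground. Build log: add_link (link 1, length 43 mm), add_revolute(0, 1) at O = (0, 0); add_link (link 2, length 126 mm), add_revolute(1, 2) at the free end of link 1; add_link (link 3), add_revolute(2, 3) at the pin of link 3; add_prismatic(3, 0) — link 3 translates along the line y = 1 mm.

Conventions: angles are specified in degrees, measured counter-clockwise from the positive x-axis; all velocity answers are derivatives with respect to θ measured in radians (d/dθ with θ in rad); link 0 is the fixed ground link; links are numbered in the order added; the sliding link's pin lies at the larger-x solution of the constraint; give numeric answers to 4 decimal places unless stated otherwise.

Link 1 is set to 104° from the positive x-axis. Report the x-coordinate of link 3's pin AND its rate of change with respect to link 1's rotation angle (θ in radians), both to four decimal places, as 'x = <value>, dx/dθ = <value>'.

geometry: r = 43 mm, L = 126 mm, e = 1 mm
crank pin P = (r cos θ, r sin θ) = (-10.402642, 41.722716)
h = r sin θ − e = 41.722716 − 1 = 40.722716
x = r cos θ + √(L² − h²) = -10.402642 + 119.237831 = 108.835190
dx/dθ = −r sin θ − h·r cos θ/√(L² − h²) (θ in radians; h = 40.722716) = -38.169953

x = 108.8352, dx/dθ = -38.1700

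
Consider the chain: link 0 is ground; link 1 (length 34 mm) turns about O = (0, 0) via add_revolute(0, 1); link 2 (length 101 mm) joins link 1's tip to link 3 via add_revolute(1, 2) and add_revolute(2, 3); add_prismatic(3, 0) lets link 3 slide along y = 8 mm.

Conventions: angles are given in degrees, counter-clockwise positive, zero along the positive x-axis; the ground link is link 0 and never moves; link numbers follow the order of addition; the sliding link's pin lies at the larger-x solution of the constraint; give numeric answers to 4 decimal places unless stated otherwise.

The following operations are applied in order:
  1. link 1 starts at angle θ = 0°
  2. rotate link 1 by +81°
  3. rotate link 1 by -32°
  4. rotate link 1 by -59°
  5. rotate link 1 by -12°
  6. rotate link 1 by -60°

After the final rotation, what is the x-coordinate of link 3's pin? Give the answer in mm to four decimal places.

geometry: r = 34 mm, L = 101 mm, e = 8 mm; θ starts at 0°
rotate link 1 by +81°: θ ← 0° +81° = 81°
rotate link 1 by -32°: θ ← 81° -32° = 49°
rotate link 1 by -59°: θ ← 49° -59° = -10°
rotate link 1 by -12°: θ ← -10° -12° = -22°
rotate link 1 by -60°: θ ← -22° -60° = -82°
crank pin P = (r cos θ, r sin θ) = (4.731885, -33.669114)
h = r sin θ − e = -33.669114 − 8 = -41.669114
x = r cos θ + √(L² − h²) = 4.731885 + 92.003722 = 96.735608

96.7356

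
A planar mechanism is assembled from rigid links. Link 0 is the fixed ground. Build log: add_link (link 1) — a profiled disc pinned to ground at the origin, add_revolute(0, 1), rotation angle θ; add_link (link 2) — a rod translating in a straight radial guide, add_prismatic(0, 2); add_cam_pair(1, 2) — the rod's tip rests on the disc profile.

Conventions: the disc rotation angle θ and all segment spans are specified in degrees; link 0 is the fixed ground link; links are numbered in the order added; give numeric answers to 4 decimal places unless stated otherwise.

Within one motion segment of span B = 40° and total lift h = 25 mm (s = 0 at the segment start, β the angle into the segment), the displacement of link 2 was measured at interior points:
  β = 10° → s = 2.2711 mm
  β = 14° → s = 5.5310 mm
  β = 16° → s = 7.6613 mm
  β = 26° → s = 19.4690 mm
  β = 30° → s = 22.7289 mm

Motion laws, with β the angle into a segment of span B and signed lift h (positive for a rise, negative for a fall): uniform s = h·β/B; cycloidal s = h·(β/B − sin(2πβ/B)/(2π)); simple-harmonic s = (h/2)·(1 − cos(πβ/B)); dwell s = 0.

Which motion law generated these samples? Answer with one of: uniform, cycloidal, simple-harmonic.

candidates at β/B = r: uniform s = h·r (linear in β); cycloidal s = h·(r − sin(2πr)/(2π)); simple-harmonic s = (h/2)(1 − cos(πr))
β=10°: printed 2.2711 | uniform 6.2500, cycloidal 2.2711, simple-harmonic 3.6612
β=14°: printed 5.5310 | uniform 8.7500, cycloidal 5.5310, simple-harmonic 6.8251
β=16°: printed 7.6613 | uniform 10.0000, cycloidal 7.6613, simple-harmonic 8.6373
β=26°: printed 19.4690 | uniform 16.2500, cycloidal 19.4690, simple-harmonic 18.1749
β=30°: printed 22.7289 | uniform 18.7500, cycloidal 22.7289, simple-harmonic 21.3388
only one law matches every sample → cycloidal

cycloidal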